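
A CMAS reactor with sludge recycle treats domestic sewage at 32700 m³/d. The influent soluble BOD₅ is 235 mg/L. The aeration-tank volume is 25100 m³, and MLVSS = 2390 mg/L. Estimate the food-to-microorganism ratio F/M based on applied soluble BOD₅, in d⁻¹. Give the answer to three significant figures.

Food-to-microorganism ratio F/M = Q S₀ / (V X) = 32700 × 235 / (25100 × 2390) = 0.1281 d⁻¹.

F/M ≈ 0.128 d⁻¹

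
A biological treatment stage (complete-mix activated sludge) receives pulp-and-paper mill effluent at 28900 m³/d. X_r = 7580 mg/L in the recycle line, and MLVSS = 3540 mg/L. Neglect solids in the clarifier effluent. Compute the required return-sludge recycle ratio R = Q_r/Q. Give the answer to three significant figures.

R = Q_r/Q = X/(X_r − X) = 3540 / (7580 − 3540) = 0.8762.

R ≈ 0.876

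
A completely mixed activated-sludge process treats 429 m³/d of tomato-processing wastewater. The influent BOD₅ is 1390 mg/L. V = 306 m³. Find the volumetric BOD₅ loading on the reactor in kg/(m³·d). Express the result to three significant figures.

L_v ≈ 1.95 kg BOD₅/(m³·d)

L_v = Q S₀ / V = 429 × 1390 × 10⁻³ / 306.0 = 1.949 kg/(m³·d).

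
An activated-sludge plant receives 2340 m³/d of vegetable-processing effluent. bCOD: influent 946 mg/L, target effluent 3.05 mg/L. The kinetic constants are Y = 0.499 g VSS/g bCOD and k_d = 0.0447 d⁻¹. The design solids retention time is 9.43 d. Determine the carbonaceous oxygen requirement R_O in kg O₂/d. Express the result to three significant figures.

Correct the yield for decay: Y_obs = Y/(1 + k_d θ_c) = 0.499 / (1 + 0.0447 × 9.43) = 0.499 / 1.422 = 0.3510.
ΔS = 946 − 3.05 = 943.0 mg/L, so the substrate removal rate is 2340 × 943.0/1000 = 2207 kg bCOD/d.
Biomass synthesised: P_X = Y_obs × 2207 = 774.6 kg VSS/d.
R_O = Q·(S₀ − S) − 1.42·P_X = 2207 − 1.42 × 774.6 = 1107 kg O₂/d.

R_O ≈ 1110 kg O₂/d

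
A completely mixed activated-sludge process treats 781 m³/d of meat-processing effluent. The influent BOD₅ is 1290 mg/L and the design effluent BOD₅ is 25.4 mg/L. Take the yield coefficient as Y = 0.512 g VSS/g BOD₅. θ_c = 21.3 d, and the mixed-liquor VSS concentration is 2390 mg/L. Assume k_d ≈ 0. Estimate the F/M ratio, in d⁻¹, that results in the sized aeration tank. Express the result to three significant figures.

Biomass mass balance (decay neglected): V·X = Y·Q·(S₀ − S)·θ_c, so V = 0.512 × 781 × (1290 − 25.4) × 21.3 / 2390 = 4507 m³.
Food-to-microorganism ratio F/M = Q S₀ / (V X) = 781 × 1290 / (4507 × 2390) = 0.09354 d⁻¹.

F/M ≈ 0.0935 d⁻¹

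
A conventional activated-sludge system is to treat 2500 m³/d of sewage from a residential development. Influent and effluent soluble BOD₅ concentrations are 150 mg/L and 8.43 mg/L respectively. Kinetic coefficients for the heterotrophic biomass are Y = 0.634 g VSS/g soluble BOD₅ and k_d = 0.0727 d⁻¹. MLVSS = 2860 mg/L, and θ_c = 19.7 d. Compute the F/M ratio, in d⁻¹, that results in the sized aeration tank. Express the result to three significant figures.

F/M ≈ 0.206 d⁻¹

Rearranging the biomass balance for a CMAS with decay, V = Y·Q·ΔS·θ_c / [X·(1+k_d θ_c)] = 0.634 × 2500 × (150 − 8.43) × 19.7 / [2860 × (1 + 0.0727 × 19.7)] = 4.42×10^6 / 6956 = 635.5 m³.
F/M = applied load / biomass = Q·S₀/(V·X) = 2500 × 150 / (635.5 × 2860) = 0.2063 d⁻¹.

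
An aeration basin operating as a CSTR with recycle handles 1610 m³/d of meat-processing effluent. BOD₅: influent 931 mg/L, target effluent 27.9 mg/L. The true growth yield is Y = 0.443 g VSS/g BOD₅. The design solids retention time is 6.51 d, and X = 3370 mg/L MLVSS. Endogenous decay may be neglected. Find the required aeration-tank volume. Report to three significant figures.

With k_d = 0 the design equation reduces to V = Y Q (S₀−S) θ_c / X = 0.443 × 1610 × (931 − 27.9) × 6.51 / 3370 = 1244 m³.

V ≈ 1240 m³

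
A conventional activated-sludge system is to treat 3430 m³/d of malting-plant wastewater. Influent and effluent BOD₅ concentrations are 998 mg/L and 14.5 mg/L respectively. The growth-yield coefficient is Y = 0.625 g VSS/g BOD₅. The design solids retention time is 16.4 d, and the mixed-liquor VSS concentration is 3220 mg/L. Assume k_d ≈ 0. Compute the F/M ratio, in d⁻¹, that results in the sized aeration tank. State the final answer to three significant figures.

F/M ≈ 0.0990 d⁻¹

With k_d = 0 the design equation reduces to V = Y Q (S₀−S) θ_c / X = 0.625 × 3430 × (998 − 14.5) × 16.4 / 3220 = 10738 m³.
F/M = Q·S₀ / (V·X) = 3430 × 998 / (10738 × 3220) = 0.09900 g BOD₅·(g VSS·d)⁻¹.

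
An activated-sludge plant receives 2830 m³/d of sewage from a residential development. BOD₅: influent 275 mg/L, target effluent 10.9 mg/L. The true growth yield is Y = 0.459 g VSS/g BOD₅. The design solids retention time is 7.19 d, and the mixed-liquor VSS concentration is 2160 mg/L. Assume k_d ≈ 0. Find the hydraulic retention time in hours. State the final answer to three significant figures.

τ ≈ 9.68 h

Biomass mass balance (decay neglected): V·X = Y·Q·(S₀ − S)·θ_c, so V = 0.459 × 2830 × (275 − 10.9) × 7.19 / 2160 = 1142 m³.
HRT = V/Q = 1142 m³ / 2830 m³·d⁻¹ = 0.4035 d × 24 = 9.684 h.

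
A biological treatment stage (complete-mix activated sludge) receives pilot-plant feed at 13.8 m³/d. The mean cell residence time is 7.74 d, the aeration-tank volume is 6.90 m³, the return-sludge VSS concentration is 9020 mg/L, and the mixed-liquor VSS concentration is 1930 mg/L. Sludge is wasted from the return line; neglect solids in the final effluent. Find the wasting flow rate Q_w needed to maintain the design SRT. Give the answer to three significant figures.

Q_w ≈ 0.191 m³/d

Q_w = (V·X)/(θ_c X_r) = 6.900 × 1930 / (7.74 × 9020) = 0.1907 m³/d.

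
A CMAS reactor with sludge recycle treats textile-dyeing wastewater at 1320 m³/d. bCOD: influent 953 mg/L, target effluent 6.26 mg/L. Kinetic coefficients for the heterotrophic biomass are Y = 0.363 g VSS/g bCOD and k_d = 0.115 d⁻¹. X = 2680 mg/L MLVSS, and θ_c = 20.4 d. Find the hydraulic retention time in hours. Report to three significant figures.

From the SRT design equation V = Y Q (S₀−S) θ_c / [X (1 + k_d θ_c)] = 0.363 × 1320 × (953 − 6.26) × 20.4 / [2680 × (1 + 0.115 × 20.4)] = 9.25×10^6 / 8967 = 1032 m³.
τ = V/Q = 1032/1320 = 0.7818 d, or 18.76 h.

τ ≈ 18.8 h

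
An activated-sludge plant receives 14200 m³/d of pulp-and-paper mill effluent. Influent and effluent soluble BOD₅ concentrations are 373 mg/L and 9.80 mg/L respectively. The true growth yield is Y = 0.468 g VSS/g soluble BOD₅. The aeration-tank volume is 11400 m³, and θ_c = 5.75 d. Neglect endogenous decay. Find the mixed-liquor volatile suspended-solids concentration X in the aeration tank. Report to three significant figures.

Without decay, X = Y Q (S₀−S) θ_c / V = 0.468 × 14200 × (373 − 9.80) × 5.75 / 11400 = 1217 mg/L.

X ≈ 1220 mg/L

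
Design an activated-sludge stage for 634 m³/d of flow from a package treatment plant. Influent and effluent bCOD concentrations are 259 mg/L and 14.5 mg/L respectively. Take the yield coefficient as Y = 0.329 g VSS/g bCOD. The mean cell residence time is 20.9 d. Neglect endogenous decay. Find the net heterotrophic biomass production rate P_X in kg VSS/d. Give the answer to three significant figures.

No decay correction is needed, so Y_obs = Y = 0.329.
Mass of bCOD removed per day: Q(S₀ − S) = 634 × 244.5 g/m³ = 155.0 kg/d.
Biomass produced: P_X = Y_obs·Q·ΔS = 0.3290 × 155.0 ≈ 51.00 kg VSS/d.

P_X ≈ 51.0 kg VSS/d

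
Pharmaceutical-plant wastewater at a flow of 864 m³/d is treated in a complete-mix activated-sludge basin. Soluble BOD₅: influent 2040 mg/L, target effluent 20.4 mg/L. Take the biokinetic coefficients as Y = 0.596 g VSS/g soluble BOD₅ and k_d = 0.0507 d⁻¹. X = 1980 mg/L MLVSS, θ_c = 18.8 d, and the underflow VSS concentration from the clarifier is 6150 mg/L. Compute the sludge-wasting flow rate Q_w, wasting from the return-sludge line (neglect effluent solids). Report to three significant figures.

Rearranging the biomass balance for a CMAS with decay, V = Y·Q·ΔS·θ_c / [X·(1+k_d θ_c)] = 0.596 × 864 × (2040 − 20.4) × 18.8 / [1980 × (1 + 0.0507 × 18.8)] = 1.96×10^7 / 3867 = 5056 m³.
Q_w = (V·X)/(θ_c X_r) = 5056 × 1980 / (18.8 × 6150) = 86.58 m³/d.

Q_w ≈ 86.6 m³/d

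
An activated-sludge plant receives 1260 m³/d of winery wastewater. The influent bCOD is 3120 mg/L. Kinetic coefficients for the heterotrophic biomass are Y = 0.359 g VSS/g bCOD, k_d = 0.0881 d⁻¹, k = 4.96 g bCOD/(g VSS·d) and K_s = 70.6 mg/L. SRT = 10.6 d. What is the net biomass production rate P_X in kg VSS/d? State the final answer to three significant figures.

P_X ≈ 728 kg VSS/d

From the Monod/SRT balance for a CMAS, S = K_s·(1+k_d θ_c)/[θ_c·(Y k − k_d) − 1] = 70.6 × (1 + 0.0881 × 10.6) / [10.6 × (0.359 × 4.96 − 0.0881) − 1] = 136.5 / 16.94 = 8.059 mg/L.
Y_obs = Y / (1 + k_d θ_c) = 0.359 / (1 + 0.0881 × 10.6) = 0.359 / 1.934 = 0.1856.
Mass of bCOD removed per day: Q(S₀ − S) = 1260 × 3112 g/m³ = 3921 kg/d.
P_X = Y_obs · Q(S₀ − S) = 0.1856 × 3921 = 727.9 kg VSS/d.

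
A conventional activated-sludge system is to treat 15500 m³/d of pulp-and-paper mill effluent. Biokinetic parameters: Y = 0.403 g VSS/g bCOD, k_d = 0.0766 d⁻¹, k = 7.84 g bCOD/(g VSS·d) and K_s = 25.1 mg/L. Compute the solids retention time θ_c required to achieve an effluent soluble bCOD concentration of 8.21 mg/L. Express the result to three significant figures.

Specific growth rate at S = 8.21 mg/L: μ = YkS/(K_s+S) = 0.403·7.84·8.21/(25.1+8.21) = 0.7787 d⁻¹.
θ_c = 1/(μ − k_d) = 1/(0.7787 − 0.0766) = 1/0.7021 = 1.424 d.

θ_c ≈ 1.42 d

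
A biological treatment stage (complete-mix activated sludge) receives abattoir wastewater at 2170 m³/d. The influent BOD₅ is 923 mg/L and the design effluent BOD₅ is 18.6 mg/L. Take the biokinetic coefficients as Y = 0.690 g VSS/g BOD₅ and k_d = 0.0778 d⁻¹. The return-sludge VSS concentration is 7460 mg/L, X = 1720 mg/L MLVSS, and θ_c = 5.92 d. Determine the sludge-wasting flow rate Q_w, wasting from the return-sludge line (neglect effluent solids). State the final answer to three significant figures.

Q_w ≈ 124 m³/d

Rearranging the biomass balance for a CMAS with decay, V = Y·Q·ΔS·θ_c / [X·(1+k_d θ_c)] = 0.690 × 2170 × (923 − 18.6) × 5.92 / [1720 × (1 + 0.0778 × 5.92)] = 8.02×10^6 / 2512 = 3191 m³.
Q_w = (V·X)/(θ_c X_r) = 3191 × 1720 / (5.92 × 7460) = 124.3 m³/d.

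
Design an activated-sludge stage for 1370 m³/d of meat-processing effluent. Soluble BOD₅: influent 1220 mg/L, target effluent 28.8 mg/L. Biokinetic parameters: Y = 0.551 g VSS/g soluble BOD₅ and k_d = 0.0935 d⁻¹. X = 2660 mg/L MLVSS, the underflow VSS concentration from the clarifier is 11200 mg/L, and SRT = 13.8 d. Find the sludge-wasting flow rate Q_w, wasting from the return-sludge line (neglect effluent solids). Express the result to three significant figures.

Rearranging the biomass balance for a CMAS with decay, V = Y·Q·ΔS·θ_c / [X·(1+k_d θ_c)] = 0.551 × 1370 × (1220 − 28.8) × 13.8 / [2660 × (1 + 0.0935 × 13.8)] = 1.24×10^7 / 6092 = 2037 m³.
θ_c = V·X/(Q_w·X_r) when wasting from the recycle, so Q_w = V·X/(θ_c·X_r) = 2037 × 2660 / (13.8 × 11200) = 35.05 m³/d.

Q_w ≈ 35.1 m³/d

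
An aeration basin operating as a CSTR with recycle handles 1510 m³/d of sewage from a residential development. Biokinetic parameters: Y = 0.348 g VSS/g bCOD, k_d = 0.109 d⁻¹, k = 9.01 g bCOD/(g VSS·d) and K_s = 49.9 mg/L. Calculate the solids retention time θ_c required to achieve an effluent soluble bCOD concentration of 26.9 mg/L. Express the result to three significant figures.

θ_c ≈ 1.01 d

At the target effluent, Y k S/(K_s+S) = 0.348×9.01×26.9/76.80 = 1.098 d⁻¹.
Then 1/θ_c = μ − k_d = 1.098 − 0.109 = 0.9892 d⁻¹, giving θ_c = 1.011 d.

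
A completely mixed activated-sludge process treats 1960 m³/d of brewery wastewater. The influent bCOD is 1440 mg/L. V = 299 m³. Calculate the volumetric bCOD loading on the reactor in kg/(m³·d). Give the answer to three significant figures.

L_v ≈ 9.44 kg bCOD/(m³·d)

Applied bCOD load per unit volume = Q·S₀/V = (1960 × 1440/1000)/299.0 = 9.439 kg bCOD·m⁻³·d⁻¹.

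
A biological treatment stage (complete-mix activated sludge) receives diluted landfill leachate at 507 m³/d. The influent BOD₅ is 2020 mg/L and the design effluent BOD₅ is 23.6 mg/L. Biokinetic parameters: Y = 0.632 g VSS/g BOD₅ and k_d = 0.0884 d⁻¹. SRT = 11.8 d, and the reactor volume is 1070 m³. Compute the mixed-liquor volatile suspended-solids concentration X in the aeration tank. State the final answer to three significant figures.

X ≈ 3450 mg/L

X = Y·Q·ΔS·θ_c / [V·(1 + k_d θ_c)] = 0.632 × 507 × (2020 − 23.6) × 11.8 / [1070 × (1 + 0.0884 × 11.8)] = 3453 mg/L.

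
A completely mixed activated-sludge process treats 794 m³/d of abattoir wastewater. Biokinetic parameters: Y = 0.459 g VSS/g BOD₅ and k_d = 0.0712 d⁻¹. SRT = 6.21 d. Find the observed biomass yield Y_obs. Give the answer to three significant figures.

Y_obs ≈ 0.318 g VSS/g BOD₅

Y_obs = Y / (1 + k_d θ_c) = 0.459 / (1 + 0.0712 × 6.21) = 0.459 / 1.442 = 0.3183.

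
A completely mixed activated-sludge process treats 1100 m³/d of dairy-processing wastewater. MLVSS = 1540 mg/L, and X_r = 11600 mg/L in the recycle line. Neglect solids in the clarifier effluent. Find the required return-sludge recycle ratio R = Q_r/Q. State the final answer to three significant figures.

Solids balance on the clarifier gives (1+R)X = R·X_r, so R = X/(X_r − X) = 1540 / (11600 − 1540) = 0.1531.

R ≈ 0.153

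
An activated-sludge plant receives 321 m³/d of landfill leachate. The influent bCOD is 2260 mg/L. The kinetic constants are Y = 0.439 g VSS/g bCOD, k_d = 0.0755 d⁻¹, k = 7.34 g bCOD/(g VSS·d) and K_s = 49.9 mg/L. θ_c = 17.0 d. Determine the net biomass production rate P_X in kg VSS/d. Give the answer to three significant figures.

P_X ≈ 139 kg VSS/d

From the Monod/SRT balance for a CMAS, S = K_s·(1+k_d θ_c)/[θ_c·(Y k − k_d) − 1] = 49.9 × (1 + 0.0755 × 17.0) / [17.0 × (0.439 × 7.34 − 0.0755) − 1] = 113.9 / 52.49 = 2.171 mg/L.
Correct the yield for decay: Y_obs = Y/(1 + k_d θ_c) = 0.439 / (1 + 0.0755 × 17.0) = 0.439 / 2.284 = 0.1922.
Mass of bCOD removed per day: Q(S₀ − S) = 321 × 2258 g/m³ = 724.8 kg/d.
Biomass produced: P_X = Y_obs·Q·ΔS = 0.1922 × 724.8 ≈ 139.3 kg VSS/d.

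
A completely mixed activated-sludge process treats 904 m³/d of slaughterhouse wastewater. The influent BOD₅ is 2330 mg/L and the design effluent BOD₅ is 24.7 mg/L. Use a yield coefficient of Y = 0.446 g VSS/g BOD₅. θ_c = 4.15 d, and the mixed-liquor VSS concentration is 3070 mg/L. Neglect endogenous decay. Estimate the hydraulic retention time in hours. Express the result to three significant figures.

Biomass mass balance (decay neglected): V·X = Y·Q·(S₀ − S)·θ_c, so V = 0.446 × 904 × (2330 − 24.7) × 4.15 / 3070 = 1256 m³.
Hydraulic retention time τ = V/Q = 1256 / 904 = 1.390 d = 33.36 h.

τ ≈ 33.4 h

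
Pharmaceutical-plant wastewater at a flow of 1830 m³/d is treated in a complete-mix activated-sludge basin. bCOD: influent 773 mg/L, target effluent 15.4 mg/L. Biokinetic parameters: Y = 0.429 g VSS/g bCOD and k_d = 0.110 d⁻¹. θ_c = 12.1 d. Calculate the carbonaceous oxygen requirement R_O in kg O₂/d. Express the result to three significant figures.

The observed yield is Y_obs = Y/(1 + k_d·θ_c) = 0.429 / (1 + 0.110 × 12.1) = 0.429 / 2.331 = 0.1840 g VSS per g bCOD removed.
ΔS = 773 − 15.4 = 757.6 mg/L, so the substrate removal rate is 1830 × 757.6/1000 = 1386 kg bCOD/d.
Biomass synthesised: P_X = Y_obs × 1386 = 255.2 kg VSS/d.
R_O = Q·(S₀ − S) − 1.42·P_X = 1386 − 1.42 × 255.2 = 1024 kg O₂/d.

R_O ≈ 1020 kg O₂/d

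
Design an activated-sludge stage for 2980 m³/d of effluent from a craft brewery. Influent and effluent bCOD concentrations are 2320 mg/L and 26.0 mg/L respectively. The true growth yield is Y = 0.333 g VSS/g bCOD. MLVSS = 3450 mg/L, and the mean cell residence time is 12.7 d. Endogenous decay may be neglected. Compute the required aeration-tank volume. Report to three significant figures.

Biomass mass balance (decay neglected): V·X = Y·Q·(S₀ − S)·θ_c, so V = 0.333 × 2980 × (2320 − 26.0) × 12.7 / 3450 = 8380 m³.

V ≈ 8380 m³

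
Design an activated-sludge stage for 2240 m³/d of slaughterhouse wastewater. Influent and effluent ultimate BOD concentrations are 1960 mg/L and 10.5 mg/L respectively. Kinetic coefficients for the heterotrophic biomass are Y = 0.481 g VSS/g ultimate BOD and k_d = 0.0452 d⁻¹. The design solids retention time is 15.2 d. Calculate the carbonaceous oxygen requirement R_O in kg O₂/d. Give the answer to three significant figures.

R_O ≈ 2600 kg O₂/d

Observed yield with endogenous decay: Y_obs = Y / (1 + k_d·θ_c) = 0.481 / (1 + 0.0452 × 15.2) = 0.481 / 1.687 = 0.2851 g VSS/g ultimate BOD.
ΔS = 1960 − 10.5 = 1950 mg/L, so the substrate removal rate is 2240 × 1950/1000 = 4367 kg ultimate BOD/d.
P_X = Y_obs·Q·(S₀ − S) = 0.2851 × 4367 = 1245 kg VSS/d.
R_O = Q·(S₀ − S) − 1.42·P_X = 4367 − 1.42 × 1245 = 2599 kg O₂/d.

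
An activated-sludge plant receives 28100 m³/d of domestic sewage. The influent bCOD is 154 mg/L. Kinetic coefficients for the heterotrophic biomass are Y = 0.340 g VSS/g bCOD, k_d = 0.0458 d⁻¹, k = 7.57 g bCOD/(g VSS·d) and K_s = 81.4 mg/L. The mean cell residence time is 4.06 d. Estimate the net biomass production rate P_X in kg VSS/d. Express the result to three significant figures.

From the Monod/SRT balance for a CMAS, S = K_s·(1+k_d θ_c)/[θ_c·(Y k − k_d) − 1] = 81.4 × (1 + 0.0458 × 4.06) / [4.06 × (0.340 × 7.57 − 0.0458) − 1] = 96.54 / 9.264 = 10.42 mg/L.
Correct the yield for decay: Y_obs = Y/(1 + k_d θ_c) = 0.340 / (1 + 0.0458 × 4.06) = 0.340 / 1.186 = 0.2867.
Substrate removed = Q·(S₀ − S) = 28100 m³/d × (154 − 10.4) g/m³ = 4.04×10^6 g/d = 4035 kg/d.
So the net sludge growth is P_X = 0.2867 × 4035 = 1157 kg VSS/d.

P_X ≈ 1160 kg VSS/d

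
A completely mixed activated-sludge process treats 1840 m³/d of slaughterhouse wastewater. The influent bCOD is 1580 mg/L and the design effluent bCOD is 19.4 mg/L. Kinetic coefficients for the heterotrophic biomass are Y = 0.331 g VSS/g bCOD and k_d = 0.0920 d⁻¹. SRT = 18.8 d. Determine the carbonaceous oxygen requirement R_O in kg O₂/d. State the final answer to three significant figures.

R_O ≈ 2380 kg O₂/d

Observed yield with endogenous decay: Y_obs = Y / (1 + k_d·θ_c) = 0.331 / (1 + 0.0920 × 18.8) = 0.331 / 2.730 = 0.1213 g VSS/g bCOD.
ΔS = 1580 − 19.4 = 1561 mg/L, so the substrate removal rate is 1840 × 1561/1000 = 2872 kg bCOD/d.
Biomass synthesised: P_X = Y_obs × 2872 = 348.2 kg VSS/d.
R_O = Q·ΔS − 1.42 P_X = 2872 − 494.5 = 2377 kg O₂/d.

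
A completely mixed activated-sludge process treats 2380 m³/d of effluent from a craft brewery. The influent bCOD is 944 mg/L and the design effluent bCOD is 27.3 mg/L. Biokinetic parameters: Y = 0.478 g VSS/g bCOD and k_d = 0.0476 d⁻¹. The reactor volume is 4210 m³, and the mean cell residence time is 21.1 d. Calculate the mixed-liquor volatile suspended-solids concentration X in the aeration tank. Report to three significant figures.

X ≈ 2610 mg/L

X = Y·Q·ΔS·θ_c / [V·(1 + k_d θ_c)] = 0.478 × 2380 × (944 − 27.3) × 21.1 / [4210 × (1 + 0.0476 × 21.1)] = 2608 mg/L.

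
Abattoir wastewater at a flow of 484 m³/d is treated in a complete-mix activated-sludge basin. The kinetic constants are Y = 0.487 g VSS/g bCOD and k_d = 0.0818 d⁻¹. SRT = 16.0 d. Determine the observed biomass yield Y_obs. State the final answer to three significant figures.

The observed yield is Y_obs = Y/(1 + k_d·θ_c) = 0.487 / (1 + 0.0818 × 16.0) = 0.487 / 2.309 = 0.2109 g VSS per g bCOD removed.

Y_obs ≈ 0.211 g VSS/g bCOD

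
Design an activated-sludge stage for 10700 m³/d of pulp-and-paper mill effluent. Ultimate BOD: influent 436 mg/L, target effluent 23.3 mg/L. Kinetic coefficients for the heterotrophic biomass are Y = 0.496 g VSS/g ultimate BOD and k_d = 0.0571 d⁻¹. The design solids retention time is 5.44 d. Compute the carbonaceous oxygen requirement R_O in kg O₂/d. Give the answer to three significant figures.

R_O ≈ 2040 kg O₂/d

The observed yield is Y_obs = Y/(1 + k_d·θ_c) = 0.496 / (1 + 0.0571 × 5.44) = 0.496 / 1.311 = 0.3784 g VSS per g ultimate BOD removed.
Substrate removed = Q·(S₀ − S) = 10700 m³/d × (436 − 23.3) g/m³ = 4.42×10^6 g/d = 4416 kg/d.
Biomass synthesised: P_X = Y_obs × 4416 = 1671 kg VSS/d.
Carbonaceous O₂ demand = substrate oxidised − cell-mass equivalent = 4416 − 1.42 × 1671 = 2043 kg O₂/d.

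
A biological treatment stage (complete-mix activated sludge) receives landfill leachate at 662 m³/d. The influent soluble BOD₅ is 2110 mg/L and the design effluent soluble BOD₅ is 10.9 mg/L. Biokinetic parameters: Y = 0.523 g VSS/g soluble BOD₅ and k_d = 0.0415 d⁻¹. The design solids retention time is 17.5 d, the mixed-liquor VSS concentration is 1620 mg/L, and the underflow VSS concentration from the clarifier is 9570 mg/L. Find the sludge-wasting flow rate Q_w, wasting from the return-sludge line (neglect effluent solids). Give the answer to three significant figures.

Q_w ≈ 44.0 m³/d

Steady-state biomass mass balance: V·X·(1 + k_d·θ_c) = Y·Q·(S₀ − S)·θ_c, so V = 0.523 × 662 × (2110 − 10.9) × 17.5 / [1620 × (1 + 0.0415 × 17.5)] = 1.27×10^7 / 2797 = 4548 m³.
Wasting from the return line (neglecting effluent solids): Q_w = V·X / (θ_c·X_r) = 4548 × 1620 / (17.5 × 9570) = 43.99 m³/d.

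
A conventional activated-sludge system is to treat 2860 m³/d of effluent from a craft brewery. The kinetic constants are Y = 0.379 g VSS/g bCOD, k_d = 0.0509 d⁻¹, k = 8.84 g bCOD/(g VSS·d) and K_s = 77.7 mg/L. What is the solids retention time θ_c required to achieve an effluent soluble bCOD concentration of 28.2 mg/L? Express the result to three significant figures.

θ_c ≈ 1.19 d

From 1/θ_c = Y·k·S/(K_s + S) − k_d: Y·k·S/(K_s+S) = 0.379 × 8.84 × 28.2 / (77.7 + 28.2) = 0.8922 d⁻¹.
θ_c = 1/(μ − k_d) = 1/(0.8922 − 0.0509) = 1/0.8413 = 1.189 d.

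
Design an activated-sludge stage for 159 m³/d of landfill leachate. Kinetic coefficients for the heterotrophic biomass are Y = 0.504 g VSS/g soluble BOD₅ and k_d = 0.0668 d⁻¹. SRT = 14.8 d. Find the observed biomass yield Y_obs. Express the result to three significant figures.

Y_obs ≈ 0.253 g VSS/g soluble BOD₅

The observed yield is Y_obs = Y/(1 + k_d·θ_c) = 0.504 / (1 + 0.0668 × 14.8) = 0.504 / 1.989 = 0.2534 g VSS per g soluble BOD₅ removed.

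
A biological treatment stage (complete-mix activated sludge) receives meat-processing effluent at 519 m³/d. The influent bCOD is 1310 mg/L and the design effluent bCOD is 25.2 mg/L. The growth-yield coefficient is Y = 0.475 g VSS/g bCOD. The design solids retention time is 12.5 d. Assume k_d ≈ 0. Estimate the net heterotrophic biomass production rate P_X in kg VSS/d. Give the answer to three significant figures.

P_X ≈ 317 kg VSS/d

With endogenous decay neglected, the observed yield equals the true yield: Y_obs = Y = 0.475 g VSS/g bCOD.
Q·(S₀ − S) = 519 × (1310 − 25.2) × 10⁻³ = 666.8 kg/d removed.
Biomass produced: P_X = Y_obs·Q·ΔS = 0.4750 × 666.8 ≈ 316.7 kg VSS/d.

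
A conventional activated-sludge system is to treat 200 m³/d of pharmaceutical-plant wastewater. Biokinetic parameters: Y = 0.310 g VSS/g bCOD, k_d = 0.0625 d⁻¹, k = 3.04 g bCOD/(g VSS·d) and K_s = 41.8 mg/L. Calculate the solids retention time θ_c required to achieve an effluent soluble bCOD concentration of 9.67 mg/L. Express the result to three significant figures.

θ_c ≈ 8.73 d

Specific growth rate at S = 9.67 mg/L: μ = YkS/(K_s+S) = 0.310·3.04·9.67/(41.8+9.67) = 0.1771 d⁻¹.
θ_c = 1/(μ − k_d) = 1/(0.1771 − 0.0625) = 1/0.1146 = 8.729 d.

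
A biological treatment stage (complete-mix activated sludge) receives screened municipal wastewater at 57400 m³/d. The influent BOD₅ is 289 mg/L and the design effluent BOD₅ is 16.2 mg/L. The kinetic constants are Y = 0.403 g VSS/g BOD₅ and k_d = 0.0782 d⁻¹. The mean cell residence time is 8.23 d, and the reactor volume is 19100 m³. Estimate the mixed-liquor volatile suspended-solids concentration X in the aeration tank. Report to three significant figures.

From V·X·(1 + k_d·θ_c) = Y·Q·(S₀ − S)·θ_c: X = 0.403 × 57400 × (289 − 16.2) × 8.23 / [19100 × (1 + 0.0782 × 8.23)] = 1654 mg/L.

X ≈ 1650 mg/L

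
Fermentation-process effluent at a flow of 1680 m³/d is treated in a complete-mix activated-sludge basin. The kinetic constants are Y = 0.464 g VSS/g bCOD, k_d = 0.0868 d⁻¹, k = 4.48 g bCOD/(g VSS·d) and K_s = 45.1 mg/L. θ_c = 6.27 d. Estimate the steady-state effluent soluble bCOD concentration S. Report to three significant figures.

From the Monod/SRT balance for a CMAS, S = K_s·(1+k_d θ_c)/[θ_c·(Y k − k_d) − 1] = 45.1 × (1 + 0.0868 × 6.27) / [6.27 × (0.464 × 4.48 − 0.0868) − 1] = 69.65 / 11.49 = 6.062 mg/L.

S ≈ 6.06 mg/L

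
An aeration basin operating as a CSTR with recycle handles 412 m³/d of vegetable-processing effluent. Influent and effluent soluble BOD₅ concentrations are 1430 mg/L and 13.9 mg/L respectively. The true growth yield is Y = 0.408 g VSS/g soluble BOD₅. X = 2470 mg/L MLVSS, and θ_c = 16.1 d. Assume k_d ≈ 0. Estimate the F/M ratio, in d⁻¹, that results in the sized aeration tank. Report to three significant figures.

Biomass mass balance (decay neglected): V·X = Y·Q·(S₀ − S)·θ_c, so V = 0.408 × 412 × (1430 − 13.9) × 16.1 / 2470 = 1552 m³.
F/M = applied load / biomass = Q·S₀/(V·X) = 412 × 1430 / (1552 × 2470) = 0.1537 d⁻¹.

F/M ≈ 0.154 d⁻¹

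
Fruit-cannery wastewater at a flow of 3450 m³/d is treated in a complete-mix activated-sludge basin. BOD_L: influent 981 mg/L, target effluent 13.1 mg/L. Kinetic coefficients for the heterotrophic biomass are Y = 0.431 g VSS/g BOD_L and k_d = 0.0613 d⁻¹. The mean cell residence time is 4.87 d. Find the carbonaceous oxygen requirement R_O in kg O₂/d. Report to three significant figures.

Y_obs = Y / (1 + k_d θ_c) = 0.431 / (1 + 0.0613 × 4.87) = 0.431 / 1.299 = 0.3319.
ΔS = 981 − 13.1 = 967.9 mg/L, so the substrate removal rate is 3450 × 967.9/1000 = 3339 kg BOD_L/d.
P_X = Y_obs·Q·(S₀ − S) = 0.3319 × 3339 = 1108 kg VSS/d.
Carbonaceous O₂ demand = substrate oxidised − cell-mass equivalent = 3339 − 1.42 × 1108 = 1765 kg O₂/d.

R_O ≈ 1770 kg O₂/d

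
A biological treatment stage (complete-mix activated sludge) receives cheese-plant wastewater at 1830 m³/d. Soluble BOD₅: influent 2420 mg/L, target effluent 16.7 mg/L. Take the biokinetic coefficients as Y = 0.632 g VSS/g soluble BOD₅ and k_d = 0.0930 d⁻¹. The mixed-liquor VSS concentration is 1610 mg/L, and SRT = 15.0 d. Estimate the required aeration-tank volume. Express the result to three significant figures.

Rearranging the biomass balance for a CMAS with decay, V = Y·Q·ΔS·θ_c / [X·(1+k_d θ_c)] = 0.632 × 1830 × (2420 − 16.7) × 15.0 / [1610 × (1 + 0.0930 × 15.0)] = 4.17×10^7 / 3856 = 10813 m³.

V ≈ 10800 m³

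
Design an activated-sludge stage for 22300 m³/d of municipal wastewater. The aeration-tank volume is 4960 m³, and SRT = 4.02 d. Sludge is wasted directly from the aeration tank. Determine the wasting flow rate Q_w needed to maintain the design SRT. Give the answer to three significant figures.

Q_w ≈ 1230 m³/d

Wasting from the aeration tank: Q_w = V / θ_c = 4960 / 4.02 = 1234 m³/d.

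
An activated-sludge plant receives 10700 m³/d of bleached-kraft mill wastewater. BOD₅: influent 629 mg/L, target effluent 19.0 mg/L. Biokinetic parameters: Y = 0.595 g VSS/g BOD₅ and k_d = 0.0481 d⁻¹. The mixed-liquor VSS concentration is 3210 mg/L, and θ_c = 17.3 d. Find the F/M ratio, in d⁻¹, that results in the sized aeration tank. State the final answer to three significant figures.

From the SRT design equation V = Y Q (S₀−S) θ_c / [X (1 + k_d θ_c)] = 0.595 × 10700 × (629 − 19.0) × 17.3 / [3210 × (1 + 0.0481 × 17.3)] = 6.72×10^7 / 5881 = 11424 m³.
F/M = Q·S₀ / (V·X) = 10700 × 629 / (11424 × 3210) = 0.1835 g BOD₅·(g VSS·d)⁻¹.

F/M ≈ 0.184 d⁻¹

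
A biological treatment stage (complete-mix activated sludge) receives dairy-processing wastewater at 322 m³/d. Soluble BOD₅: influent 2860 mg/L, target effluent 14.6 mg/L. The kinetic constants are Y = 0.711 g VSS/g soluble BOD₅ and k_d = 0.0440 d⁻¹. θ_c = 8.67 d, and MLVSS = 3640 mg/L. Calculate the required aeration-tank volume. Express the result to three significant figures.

V ≈ 1120 m³

Rearranging the biomass balance for a CMAS with decay, V = Y·Q·ΔS·θ_c / [X·(1+k_d θ_c)] = 0.711 × 322 × (2860 − 14.6) × 8.67 / [3640 × (1 + 0.0440 × 8.67)] = 5.65×10^6 / 5029 = 1123 m³.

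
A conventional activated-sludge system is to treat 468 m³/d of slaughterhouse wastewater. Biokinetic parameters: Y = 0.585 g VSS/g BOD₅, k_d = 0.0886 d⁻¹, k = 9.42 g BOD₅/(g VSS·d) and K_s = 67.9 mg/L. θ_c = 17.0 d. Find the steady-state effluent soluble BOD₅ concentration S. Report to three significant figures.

S ≈ 1.87 mg/L

For a completely mixed reactor with recycle the Lawrence–McCarty relation gives S = K_s·(1 + k_d·θ_c) / [θ_c·(Y·k − k_d) − 1] = 67.9 × (1 + 0.0886 × 17.0) / [17.0 × (0.585 × 9.42 − 0.0886) − 1] = 170.2 / 91.18 = 1.866 mg/L.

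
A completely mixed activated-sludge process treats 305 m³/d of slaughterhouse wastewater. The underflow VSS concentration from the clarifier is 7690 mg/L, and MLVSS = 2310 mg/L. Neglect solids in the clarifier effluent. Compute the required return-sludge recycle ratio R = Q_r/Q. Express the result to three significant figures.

R ≈ 0.429

Mass balance around the secondary clarifier (neglecting effluent solids): R = X / (X_r − X) = 2310 / (7690 − 2310) = 0.4294.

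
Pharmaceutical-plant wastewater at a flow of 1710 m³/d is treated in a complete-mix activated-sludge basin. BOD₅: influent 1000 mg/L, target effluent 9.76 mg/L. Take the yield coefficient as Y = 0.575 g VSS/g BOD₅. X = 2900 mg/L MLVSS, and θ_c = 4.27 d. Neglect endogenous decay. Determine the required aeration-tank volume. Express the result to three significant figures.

Biomass mass balance (decay neglected): V·X = Y·Q·(S₀ − S)·θ_c, so V = 0.575 × 1710 × (1000 − 9.76) × 4.27 / 2900 = 1434 m³.

V ≈ 1430 m³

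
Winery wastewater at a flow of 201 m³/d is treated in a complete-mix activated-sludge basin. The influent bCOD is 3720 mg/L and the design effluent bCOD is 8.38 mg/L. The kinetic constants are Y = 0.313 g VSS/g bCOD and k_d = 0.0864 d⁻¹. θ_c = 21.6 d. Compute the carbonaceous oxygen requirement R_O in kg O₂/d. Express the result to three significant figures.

R_O ≈ 630 kg O₂/d

Correct the yield for decay: Y_obs = Y/(1 + k_d θ_c) = 0.313 / (1 + 0.0864 × 21.6) = 0.313 / 2.866 = 0.1092.
Substrate removed = Q·(S₀ − S) = 201 m³/d × (3720 − 8.38) g/m³ = 7.46×10^5 g/d = 746.0 kg/d.
Biomass synthesised: P_X = Y_obs × 746.0 = 81.47 kg VSS/d.
Carbonaceous O₂ demand = substrate oxidised − cell-mass equivalent = 746.0 − 1.42 × 81.47 = 630.3 kg O₂/d.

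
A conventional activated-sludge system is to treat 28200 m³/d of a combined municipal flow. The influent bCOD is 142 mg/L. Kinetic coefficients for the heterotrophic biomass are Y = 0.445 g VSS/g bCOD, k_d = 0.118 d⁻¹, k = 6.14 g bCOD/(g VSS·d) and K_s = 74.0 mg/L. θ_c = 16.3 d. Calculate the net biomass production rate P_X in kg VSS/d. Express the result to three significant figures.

P_X ≈ 587 kg VSS/d

For a completely mixed reactor with recycle the Lawrence–McCarty relation gives S = K_s·(1 + k_d·θ_c) / [θ_c·(Y·k − k_d) − 1] = 74.0 × (1 + 0.118 × 16.3) / [16.3 × (0.445 × 6.14 − 0.118) − 1] = 216.3 / 41.61 = 5.199 mg/L.
Observed yield with endogenous decay: Y_obs = Y / (1 + k_d·θ_c) = 0.445 / (1 + 0.118 × 16.3) = 0.445 / 2.923 = 0.1522 g VSS/g bCOD.
Mass of bCOD removed per day: Q(S₀ − S) = 28200 × 136.8 g/m³ = 3858 kg/d.
So the net sludge growth is P_X = 0.1522 × 3858 = 587.2 kg VSS/d.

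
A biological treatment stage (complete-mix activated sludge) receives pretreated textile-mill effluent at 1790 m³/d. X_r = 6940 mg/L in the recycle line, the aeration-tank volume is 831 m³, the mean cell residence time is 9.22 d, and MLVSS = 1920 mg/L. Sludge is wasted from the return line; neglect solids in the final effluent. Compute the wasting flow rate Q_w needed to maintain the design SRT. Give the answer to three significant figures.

Q_w ≈ 24.9 m³/d

Q_w = (V·X)/(θ_c X_r) = 831.0 × 1920 / (9.22 × 6940) = 24.94 m³/d.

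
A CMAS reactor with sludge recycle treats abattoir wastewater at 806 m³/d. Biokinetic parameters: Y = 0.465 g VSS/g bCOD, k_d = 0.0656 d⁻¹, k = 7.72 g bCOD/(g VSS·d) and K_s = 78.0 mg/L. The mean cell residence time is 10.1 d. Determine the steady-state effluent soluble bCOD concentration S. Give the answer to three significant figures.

S ≈ 3.75 mg/L

From the Monod/SRT balance for a CMAS, S = K_s·(1+k_d θ_c)/[θ_c·(Y k − k_d) − 1] = 78.0 × (1 + 0.0656 × 10.1) / [10.1 × (0.465 × 7.72 − 0.0656) − 1] = 129.7 / 34.59 = 3.749 mg/L.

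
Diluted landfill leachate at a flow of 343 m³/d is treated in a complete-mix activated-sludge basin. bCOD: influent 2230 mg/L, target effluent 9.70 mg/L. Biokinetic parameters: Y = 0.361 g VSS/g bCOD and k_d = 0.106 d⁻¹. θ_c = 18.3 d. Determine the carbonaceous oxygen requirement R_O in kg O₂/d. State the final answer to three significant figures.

R_O ≈ 629 kg O₂/d

Y_obs = Y / (1 + k_d θ_c) = 0.361 / (1 + 0.106 × 18.3) = 0.361 / 2.940 = 0.1228.
Mass of bCOD removed per day: Q(S₀ − S) = 343 × 2220 g/m³ = 761.6 kg/d.
Net sludge production P_X = 0.1228 × 761.6 = 93.52 kg VSS/d.
Carbonaceous O₂ demand = substrate oxidised − cell-mass equivalent = 761.6 − 1.42 × 93.52 = 628.8 kg O₂/d.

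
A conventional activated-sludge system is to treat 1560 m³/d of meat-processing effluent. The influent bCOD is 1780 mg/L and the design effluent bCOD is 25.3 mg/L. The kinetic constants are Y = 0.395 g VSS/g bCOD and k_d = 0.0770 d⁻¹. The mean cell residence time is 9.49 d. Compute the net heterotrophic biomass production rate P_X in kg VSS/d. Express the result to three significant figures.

Correct the yield for decay: Y_obs = Y/(1 + k_d θ_c) = 0.395 / (1 + 0.0770 × 9.49) = 0.395 / 1.731 = 0.2282.
ΔS = 1780 − 25.3 = 1755 mg/L, so the substrate removal rate is 1560 × 1755/1000 = 2737 kg bCOD/d.
Net biomass production P_X = Y_obs × Q·(S₀ − S) = 0.2282 × 2737 = 624.7 kg VSS/d.

P_X ≈ 625 kg VSS/d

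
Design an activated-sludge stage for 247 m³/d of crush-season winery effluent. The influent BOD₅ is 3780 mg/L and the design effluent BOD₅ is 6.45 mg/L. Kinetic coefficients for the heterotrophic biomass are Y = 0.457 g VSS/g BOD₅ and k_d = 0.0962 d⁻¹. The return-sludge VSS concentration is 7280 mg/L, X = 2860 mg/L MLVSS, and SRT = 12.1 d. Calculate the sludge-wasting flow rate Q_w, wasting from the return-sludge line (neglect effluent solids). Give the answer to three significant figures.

Q_w ≈ 27.0 m³/d

From the SRT design equation V = Y Q (S₀−S) θ_c / [X (1 + k_d θ_c)] = 0.457 × 247 × (3780 − 6.45) × 12.1 / [2860 × (1 + 0.0962 × 12.1)] = 5.15×10^6 / 6189 = 832.8 m³.
Wasting from the return line (neglecting effluent solids): Q_w = V·X / (θ_c·X_r) = 832.8 × 2860 / (12.1 × 7280) = 27.04 m³/d.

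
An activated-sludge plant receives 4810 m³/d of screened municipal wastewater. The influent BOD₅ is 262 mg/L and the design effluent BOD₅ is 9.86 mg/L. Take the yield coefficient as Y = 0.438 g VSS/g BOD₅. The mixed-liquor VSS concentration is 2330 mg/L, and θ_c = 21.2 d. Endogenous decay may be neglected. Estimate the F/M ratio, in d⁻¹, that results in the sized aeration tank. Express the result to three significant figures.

F/M ≈ 0.112 d⁻¹

V·X = Y·Q·ΔS·θ_c gives V = 0.438 × 4810 × (262 − 9.86) × 21.2 / 2330 = 4833 m³.
Food-to-microorganism ratio F/M = Q S₀ / (V X) = 4810 × 262 / (4833 × 2330) = 0.1119 d⁻¹.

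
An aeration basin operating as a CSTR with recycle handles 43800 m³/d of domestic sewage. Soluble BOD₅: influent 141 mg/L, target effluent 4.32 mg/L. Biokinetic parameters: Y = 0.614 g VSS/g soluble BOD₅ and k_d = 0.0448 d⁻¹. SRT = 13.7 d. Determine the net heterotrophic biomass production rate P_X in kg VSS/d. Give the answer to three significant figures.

P_X ≈ 2280 kg VSS/d

Correct the yield for decay: Y_obs = Y/(1 + k_d θ_c) = 0.614 / (1 + 0.0448 × 13.7) = 0.614 / 1.614 = 0.3805.
Q·(S₀ − S) = 43800 × (141 − 4.32) × 10⁻³ = 5987 kg/d removed.
P_X = Y_obs · Q(S₀ − S) = 0.3805 × 5987 = 2278 kg VSS/d.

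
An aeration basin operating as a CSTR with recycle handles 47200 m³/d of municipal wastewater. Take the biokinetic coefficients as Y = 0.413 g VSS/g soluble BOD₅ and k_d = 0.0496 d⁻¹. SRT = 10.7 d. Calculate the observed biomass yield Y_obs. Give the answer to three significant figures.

Observed yield with endogenous decay: Y_obs = Y / (1 + k_d·θ_c) = 0.413 / (1 + 0.0496 × 10.7) = 0.413 / 1.531 = 0.2698 g VSS/g soluble BOD₅.

Y_obs ≈ 0.270 g VSS/g soluble BOD₅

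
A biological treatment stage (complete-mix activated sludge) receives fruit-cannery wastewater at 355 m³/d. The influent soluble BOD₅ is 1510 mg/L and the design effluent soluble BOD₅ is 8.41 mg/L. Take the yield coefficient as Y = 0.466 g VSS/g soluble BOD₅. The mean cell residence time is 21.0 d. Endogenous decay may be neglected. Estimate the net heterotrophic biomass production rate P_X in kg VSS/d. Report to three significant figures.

P_X ≈ 248 kg VSS/d

No decay correction is needed, so Y_obs = Y = 0.466.
ΔS = 1510 − 8.41 = 1502 mg/L, so the substrate removal rate is 355 × 1502/1000 = 533.1 kg soluble BOD₅/d.
Net biomass production P_X = Y_obs × Q·(S₀ − S) = 0.4660 × 533.1 = 248.4 kg VSS/d.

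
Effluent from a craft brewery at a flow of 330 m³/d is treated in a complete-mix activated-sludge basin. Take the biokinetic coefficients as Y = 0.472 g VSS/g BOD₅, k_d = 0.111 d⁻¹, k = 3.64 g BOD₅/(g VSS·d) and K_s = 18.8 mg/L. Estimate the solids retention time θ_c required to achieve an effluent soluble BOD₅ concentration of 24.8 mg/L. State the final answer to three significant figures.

Specific growth rate at S = 24.8 mg/L: μ = YkS/(K_s+S) = 0.472·3.64·24.8/(18.8+24.8) = 0.9773 d⁻¹.
Then 1/θ_c = μ − k_d = 0.9773 − 0.111 = 0.8663 d⁻¹, giving θ_c = 1.154 d.

θ_c ≈ 1.15 d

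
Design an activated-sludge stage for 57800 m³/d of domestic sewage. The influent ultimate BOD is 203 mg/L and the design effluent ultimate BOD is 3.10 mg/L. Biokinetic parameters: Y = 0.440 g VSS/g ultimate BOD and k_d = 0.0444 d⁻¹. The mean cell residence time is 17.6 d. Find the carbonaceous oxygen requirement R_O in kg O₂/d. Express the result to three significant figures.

Correct the yield for decay: Y_obs = Y/(1 + k_d θ_c) = 0.440 / (1 + 0.0444 × 17.6) = 0.440 / 1.781 = 0.2470.
Substrate removed = Q·(S₀ − S) = 57800 m³/d × (203 − 3.10) g/m³ = 1.16×10^7 g/d = 11554 kg/d.
Net sludge production P_X = 0.2470 × 11554 = 2854 kg VSS/d.
R_O = Q·(S₀ − S) − 1.42·P_X = 11554 − 1.42 × 2854 = 7502 kg O₂/d.

R_O ≈ 7500 kg O₂/d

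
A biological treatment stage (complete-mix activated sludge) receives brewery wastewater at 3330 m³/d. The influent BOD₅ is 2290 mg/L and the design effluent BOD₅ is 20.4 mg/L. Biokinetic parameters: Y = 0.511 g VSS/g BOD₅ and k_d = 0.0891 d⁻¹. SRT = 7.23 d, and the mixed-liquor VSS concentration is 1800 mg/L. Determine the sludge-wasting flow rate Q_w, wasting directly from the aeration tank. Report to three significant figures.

Q_w ≈ 1300 m³/d

Rearranging the biomass balance for a CMAS with decay, V = Y·Q·ΔS·θ_c / [X·(1+k_d θ_c)] = 0.511 × 3330 × (2290 − 20.4) × 7.23 / [1800 × (1 + 0.0891 × 7.23)] = 2.79×10^7 / 2960 = 9435 m³.
For wasting at MLVSS concentration, Q_w = V/θ_c = 9435/7.23 = 1305 m³/d.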